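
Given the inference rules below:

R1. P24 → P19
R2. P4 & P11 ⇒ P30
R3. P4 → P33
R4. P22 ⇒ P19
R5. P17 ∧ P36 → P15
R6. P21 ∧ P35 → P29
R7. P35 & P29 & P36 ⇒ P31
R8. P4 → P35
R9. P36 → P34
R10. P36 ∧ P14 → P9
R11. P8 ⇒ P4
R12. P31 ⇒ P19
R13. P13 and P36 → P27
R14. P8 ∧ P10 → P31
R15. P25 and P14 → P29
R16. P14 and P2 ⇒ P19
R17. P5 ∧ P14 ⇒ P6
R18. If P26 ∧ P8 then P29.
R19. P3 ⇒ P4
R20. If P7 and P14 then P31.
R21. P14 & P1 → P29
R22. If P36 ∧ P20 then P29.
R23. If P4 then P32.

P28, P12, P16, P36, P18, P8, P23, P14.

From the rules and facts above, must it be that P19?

Forward chaining from the given facts derives: P34, P9, P4, P32, P33, P35.
Rules concluding P19: R1 needs P24; R4 needs P22; R12 needs P31; R16 needs P2 — none of these are established.

No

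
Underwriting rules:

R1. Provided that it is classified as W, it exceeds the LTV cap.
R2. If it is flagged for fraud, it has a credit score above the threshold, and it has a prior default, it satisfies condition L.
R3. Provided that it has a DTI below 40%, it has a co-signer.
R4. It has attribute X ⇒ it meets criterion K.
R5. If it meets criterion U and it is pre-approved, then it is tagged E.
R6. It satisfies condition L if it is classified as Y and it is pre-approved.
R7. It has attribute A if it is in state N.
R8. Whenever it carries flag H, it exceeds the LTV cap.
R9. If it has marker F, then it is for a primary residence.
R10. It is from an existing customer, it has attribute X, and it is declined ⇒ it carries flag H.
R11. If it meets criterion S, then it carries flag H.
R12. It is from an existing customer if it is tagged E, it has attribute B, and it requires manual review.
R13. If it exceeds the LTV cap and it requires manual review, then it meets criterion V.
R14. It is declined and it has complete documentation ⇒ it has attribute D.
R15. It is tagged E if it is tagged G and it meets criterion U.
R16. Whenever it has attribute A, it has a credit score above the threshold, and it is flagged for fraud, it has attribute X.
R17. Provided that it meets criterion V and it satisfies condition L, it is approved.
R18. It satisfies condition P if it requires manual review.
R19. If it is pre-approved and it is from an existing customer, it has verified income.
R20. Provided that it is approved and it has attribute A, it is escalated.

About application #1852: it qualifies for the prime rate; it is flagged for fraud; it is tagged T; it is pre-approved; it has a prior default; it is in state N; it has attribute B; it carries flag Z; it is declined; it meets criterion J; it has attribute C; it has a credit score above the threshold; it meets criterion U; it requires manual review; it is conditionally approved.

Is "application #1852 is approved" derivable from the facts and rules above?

Yes

By R2 (it is flagged for fraud, it has a credit score above the threshold, it has a prior default): it satisfies condition L.
By R5 (it meets criterion U, it is pre-approved): it is tagged E.
By R7 (it is in state N): it has attribute A.
By R12 (it is tagged E, it has attribute B, it requires manual review): it is from an existing customer.
By R16 (it has attribute A, it has a credit score above the threshold, it is flagged for fraud): it has attribute X.
By R10 (it is from an existing customer, it has attribute X, it is declined): it carries flag H.
By R8 (it carries flag H): it exceeds the LTV cap.
By R13 (it exceeds the LTV cap, it requires manual review): it meets criterion V.
By R17 (it meets criterion V, it satisfies condition L): it is approved.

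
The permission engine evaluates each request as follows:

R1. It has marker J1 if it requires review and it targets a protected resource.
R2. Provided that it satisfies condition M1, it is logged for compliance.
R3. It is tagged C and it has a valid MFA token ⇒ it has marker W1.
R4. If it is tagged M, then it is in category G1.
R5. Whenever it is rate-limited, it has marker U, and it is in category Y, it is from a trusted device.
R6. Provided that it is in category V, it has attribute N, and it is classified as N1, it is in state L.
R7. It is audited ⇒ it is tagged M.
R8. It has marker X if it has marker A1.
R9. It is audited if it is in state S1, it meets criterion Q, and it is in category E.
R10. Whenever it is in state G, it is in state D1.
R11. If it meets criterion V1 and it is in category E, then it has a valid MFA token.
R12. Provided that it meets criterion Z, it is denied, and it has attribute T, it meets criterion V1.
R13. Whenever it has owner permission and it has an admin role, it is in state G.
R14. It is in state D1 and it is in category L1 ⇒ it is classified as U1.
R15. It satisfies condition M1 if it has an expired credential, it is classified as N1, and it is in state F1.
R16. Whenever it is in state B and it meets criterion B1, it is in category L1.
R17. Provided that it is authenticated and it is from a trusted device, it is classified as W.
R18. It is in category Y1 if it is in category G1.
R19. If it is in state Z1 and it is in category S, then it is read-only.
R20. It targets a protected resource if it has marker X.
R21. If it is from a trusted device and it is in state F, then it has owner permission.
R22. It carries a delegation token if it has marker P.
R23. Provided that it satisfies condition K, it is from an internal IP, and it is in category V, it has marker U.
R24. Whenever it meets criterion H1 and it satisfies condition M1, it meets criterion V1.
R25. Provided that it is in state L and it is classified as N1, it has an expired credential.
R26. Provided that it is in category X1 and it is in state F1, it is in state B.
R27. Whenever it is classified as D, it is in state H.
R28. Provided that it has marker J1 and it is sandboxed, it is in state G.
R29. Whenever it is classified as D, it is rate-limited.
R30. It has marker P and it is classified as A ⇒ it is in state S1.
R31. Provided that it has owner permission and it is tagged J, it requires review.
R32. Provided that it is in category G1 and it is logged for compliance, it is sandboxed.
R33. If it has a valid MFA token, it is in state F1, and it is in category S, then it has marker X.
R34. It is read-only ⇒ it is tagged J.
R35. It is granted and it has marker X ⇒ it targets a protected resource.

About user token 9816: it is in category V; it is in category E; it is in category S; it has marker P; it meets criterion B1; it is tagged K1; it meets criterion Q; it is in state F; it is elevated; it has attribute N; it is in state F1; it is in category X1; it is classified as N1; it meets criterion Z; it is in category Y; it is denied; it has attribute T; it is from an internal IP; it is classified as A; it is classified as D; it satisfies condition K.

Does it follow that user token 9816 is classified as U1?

Forward chaining from the given facts derives: is in state L, meets criterion V1, carries a delegation token, has marker U, has an expired credential, is in state B, is in state H, is rate-limited, is in state S1, is from a trusted device, is audited, has a valid MFA token, satisfies condition M1, is in category L1, has owner permission, has marker X, is logged for compliance, is tagged M, targets a protected resource, is in category G1, is in category Y1, is sandboxed.
The only rule concluding "it is classified as U1" is R14, which needs "it is in state D1"; that is never established.

No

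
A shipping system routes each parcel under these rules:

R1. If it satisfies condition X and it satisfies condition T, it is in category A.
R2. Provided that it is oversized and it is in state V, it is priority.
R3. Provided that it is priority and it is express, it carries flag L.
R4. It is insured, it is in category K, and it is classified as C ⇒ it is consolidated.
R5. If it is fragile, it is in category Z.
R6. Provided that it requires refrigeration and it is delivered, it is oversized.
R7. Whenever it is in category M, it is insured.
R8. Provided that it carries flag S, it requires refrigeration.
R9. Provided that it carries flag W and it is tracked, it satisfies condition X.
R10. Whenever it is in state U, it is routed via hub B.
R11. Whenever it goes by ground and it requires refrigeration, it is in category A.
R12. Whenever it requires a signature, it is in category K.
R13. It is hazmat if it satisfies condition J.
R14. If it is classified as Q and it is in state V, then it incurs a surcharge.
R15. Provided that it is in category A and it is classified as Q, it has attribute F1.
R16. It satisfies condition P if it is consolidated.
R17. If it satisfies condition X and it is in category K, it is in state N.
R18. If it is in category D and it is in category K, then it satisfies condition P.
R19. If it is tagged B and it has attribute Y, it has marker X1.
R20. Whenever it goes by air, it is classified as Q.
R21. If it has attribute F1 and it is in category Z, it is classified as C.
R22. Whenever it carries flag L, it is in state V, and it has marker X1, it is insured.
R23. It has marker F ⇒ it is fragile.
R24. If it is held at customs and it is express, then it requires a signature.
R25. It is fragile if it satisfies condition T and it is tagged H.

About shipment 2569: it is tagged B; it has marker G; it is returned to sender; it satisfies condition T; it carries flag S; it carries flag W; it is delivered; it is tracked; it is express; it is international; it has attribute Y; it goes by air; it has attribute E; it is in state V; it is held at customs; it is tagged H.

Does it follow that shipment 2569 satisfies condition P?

By R8 (it carries flag S): it requires refrigeration.
By R9 (it carries flag W, it is tracked): it satisfies condition X.
By R19 (it is tagged B, it has attribute Y): it has marker X1.
By R20 (it goes by air): it is classified as Q.
By R24 (it is held at customs, it is express): it requires a signature.
By R25 (it satisfies condition T, it is tagged H): it is fragile.
By R1 (it satisfies condition X, it satisfies condition T): it is in category A.
By R5 (it is fragile): it is in category Z.
By R6 (it requires refrigeration, it is delivered): it is oversized.
By R12 (it requires a signature): it is in category K.
By R15 (it is in category A, it is classified as Q): it has attribute F1.
By R21 (it has attribute F1, it is in category Z): it is classified as C.
By R2 (it is oversized, it is in state V): it is priority.
By R3 (it is priority, it is express): it carries flag L.
By R22 (it carries flag L, it is in state V, it has marker X1): it is insured.
By R4 (it is insured, it is in category K, it is classified as C): it is consolidated.
By R16 (it is consolidated): it satisfies condition P.

Yes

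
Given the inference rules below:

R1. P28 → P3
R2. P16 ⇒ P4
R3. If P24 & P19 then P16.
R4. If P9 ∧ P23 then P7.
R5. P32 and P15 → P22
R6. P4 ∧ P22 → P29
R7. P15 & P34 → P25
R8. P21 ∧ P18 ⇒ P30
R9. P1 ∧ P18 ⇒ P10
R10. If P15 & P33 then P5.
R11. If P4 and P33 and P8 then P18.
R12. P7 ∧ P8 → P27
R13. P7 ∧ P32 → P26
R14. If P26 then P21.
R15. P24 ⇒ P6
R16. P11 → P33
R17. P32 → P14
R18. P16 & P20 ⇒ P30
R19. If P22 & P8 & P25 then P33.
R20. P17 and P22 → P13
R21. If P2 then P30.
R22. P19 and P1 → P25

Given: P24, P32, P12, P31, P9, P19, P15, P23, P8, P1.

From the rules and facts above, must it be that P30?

P16  (by R3: P24, P19)
P7  (by R4: P9, P23)
P22  (by R5: P32, P15)
P26  (by R13: P7, P32)
P21  (by R14: P26)
P25  (by R22: P19, P1)
P4  (by R2: P16)
P33  (by R19: P22, P8, P25)
P18  (by R11: P4, P33, P8)
P30  (by R8: P21, P18)

Yes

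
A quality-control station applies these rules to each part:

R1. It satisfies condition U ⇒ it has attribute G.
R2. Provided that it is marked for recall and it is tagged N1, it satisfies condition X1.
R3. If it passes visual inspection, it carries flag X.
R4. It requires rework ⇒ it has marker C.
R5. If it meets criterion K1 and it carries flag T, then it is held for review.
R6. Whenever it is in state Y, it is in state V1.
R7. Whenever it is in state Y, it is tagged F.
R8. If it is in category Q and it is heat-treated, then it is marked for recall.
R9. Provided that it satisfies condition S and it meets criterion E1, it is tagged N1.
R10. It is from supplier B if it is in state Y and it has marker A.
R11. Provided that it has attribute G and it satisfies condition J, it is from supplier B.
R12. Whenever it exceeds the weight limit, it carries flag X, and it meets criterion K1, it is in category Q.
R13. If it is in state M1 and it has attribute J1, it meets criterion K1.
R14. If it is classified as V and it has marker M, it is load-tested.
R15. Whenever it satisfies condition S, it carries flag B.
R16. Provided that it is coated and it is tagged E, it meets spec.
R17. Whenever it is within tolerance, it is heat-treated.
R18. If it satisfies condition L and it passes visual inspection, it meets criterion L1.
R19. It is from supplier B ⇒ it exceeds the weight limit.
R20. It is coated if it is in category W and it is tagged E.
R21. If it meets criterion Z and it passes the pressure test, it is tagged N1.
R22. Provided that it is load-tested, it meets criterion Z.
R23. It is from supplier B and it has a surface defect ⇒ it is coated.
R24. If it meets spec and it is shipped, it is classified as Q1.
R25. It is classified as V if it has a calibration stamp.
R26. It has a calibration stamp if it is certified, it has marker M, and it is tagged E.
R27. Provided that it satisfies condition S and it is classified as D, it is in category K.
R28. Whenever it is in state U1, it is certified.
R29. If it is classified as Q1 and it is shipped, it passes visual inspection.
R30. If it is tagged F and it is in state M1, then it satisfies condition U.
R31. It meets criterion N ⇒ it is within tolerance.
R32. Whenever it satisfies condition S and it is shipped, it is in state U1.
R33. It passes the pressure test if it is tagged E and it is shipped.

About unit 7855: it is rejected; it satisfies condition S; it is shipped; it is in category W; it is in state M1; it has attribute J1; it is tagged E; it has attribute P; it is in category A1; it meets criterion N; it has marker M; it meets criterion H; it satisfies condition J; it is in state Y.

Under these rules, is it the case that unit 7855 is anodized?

No

Forward chaining from the given facts derives: is in state V1, is tagged F, meets criterion K1, carries flag B, is coated, satisfies condition U, is within tolerance, is in state U1, passes the pressure test, has attribute G, is from supplier B, meets spec, is heat-treated, exceeds the weight limit, is classified as Q1, is certified, passes visual inspection, carries flag X, is in category Q, has a calibration stamp, is marked for recall, is classified as V, is load-tested, meets criterion Z, is tagged N1, satisfies condition X1.
No rule has "it is anodized" as its conclusion, and it is not among the given facts.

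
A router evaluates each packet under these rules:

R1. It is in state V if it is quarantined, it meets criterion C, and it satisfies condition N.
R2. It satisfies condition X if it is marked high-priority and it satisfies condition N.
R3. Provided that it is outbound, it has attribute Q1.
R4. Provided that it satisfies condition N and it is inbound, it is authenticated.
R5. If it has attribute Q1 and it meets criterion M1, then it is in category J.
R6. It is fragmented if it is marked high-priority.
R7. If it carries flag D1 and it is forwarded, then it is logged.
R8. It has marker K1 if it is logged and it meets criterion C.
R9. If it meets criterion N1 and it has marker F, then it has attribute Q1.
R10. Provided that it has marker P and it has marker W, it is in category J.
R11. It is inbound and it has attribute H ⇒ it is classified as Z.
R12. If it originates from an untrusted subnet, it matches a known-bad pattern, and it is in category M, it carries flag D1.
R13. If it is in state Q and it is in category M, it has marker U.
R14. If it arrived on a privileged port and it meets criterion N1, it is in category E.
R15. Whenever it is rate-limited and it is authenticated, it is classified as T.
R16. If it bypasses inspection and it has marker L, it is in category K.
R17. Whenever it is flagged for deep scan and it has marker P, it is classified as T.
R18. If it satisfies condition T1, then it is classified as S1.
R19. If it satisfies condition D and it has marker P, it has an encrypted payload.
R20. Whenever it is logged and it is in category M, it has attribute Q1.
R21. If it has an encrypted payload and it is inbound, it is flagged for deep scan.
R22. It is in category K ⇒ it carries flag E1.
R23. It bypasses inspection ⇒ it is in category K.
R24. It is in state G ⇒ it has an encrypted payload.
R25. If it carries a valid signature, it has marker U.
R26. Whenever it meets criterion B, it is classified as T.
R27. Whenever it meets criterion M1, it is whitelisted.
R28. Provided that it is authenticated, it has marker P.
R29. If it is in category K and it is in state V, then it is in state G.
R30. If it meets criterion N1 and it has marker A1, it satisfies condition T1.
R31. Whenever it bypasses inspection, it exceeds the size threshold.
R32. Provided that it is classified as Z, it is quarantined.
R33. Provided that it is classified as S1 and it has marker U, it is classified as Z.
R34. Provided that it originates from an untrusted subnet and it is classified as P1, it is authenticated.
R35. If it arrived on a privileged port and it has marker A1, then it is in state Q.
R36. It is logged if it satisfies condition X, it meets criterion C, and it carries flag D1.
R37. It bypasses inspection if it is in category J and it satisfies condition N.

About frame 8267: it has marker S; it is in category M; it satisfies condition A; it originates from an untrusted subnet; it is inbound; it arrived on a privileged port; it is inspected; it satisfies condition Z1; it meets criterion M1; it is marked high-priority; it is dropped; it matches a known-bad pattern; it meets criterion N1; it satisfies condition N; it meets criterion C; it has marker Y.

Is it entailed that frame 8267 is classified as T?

Forward chaining from the given facts derives: satisfies condition X, is authenticated, is fragmented, carries flag D1, is in category E, is whitelisted, has marker P, is logged, has marker K1, has attribute Q1, is in category J, bypasses inspection, is in category K, exceeds the size threshold, carries flag E1.
Rules concluding "it is classified as T": R15 needs "it is rate-limited"; R17 needs "it is flagged for deep scan"; R26 needs "it meets criterion B" — none of these are established.

No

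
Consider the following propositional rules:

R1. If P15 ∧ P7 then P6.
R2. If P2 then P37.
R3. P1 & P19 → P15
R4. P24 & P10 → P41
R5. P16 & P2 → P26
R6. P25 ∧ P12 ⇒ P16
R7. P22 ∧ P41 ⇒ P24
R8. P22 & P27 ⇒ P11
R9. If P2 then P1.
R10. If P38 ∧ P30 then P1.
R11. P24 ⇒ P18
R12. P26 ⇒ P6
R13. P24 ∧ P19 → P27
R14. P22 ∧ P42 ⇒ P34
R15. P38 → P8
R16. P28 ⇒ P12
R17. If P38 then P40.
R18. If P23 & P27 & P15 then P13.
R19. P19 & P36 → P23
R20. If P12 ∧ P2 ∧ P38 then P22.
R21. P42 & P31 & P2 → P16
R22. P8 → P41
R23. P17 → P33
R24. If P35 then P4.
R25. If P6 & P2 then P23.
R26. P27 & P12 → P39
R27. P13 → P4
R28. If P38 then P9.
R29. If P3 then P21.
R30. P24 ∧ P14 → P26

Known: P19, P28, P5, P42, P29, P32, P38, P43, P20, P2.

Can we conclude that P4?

No

Forward chaining from the given facts derives: P37, P1, P8, P12, P40, P22, P41, P9, P15, P24, P18, P27, P34, P39, P11.
Rules concluding P4: R24 needs P35; R27 needs P13 — none of these are established.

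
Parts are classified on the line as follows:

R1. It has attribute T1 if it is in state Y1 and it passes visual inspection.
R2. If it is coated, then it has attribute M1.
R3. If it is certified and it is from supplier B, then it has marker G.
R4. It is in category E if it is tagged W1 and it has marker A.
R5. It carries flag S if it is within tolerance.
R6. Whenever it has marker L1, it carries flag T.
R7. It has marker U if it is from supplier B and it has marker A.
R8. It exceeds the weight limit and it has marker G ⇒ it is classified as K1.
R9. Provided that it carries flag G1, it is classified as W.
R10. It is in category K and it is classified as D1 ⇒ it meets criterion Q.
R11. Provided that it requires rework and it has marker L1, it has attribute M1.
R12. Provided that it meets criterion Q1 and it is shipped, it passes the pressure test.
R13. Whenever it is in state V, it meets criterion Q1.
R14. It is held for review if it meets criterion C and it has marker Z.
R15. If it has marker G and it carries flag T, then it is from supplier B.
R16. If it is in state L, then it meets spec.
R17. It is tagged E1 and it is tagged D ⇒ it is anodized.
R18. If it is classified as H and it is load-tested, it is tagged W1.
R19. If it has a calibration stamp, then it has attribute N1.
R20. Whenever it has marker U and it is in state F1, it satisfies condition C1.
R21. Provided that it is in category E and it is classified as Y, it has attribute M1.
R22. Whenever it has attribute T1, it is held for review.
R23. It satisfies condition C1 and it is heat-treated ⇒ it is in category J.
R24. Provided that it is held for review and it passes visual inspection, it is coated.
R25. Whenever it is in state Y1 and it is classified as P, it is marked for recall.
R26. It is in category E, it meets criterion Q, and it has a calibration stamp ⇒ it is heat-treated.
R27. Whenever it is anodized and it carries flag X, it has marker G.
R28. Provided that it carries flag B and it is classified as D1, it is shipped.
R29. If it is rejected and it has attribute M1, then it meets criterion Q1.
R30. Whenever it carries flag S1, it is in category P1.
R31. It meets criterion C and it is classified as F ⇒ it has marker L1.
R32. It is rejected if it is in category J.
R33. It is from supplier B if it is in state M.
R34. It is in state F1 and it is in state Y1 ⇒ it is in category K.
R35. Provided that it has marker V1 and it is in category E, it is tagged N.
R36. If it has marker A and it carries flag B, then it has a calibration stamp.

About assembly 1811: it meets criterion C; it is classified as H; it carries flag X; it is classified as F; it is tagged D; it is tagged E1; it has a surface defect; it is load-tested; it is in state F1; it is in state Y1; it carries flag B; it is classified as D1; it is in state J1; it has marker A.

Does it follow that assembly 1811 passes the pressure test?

No

Forward chaining from the given facts derives: is anodized, is tagged W1, has marker G, is shipped, has marker L1, is in category K, has a calibration stamp, is in category E, carries flag T, meets criterion Q, is from supplier B, has attribute N1, is heat-treated, has marker U, satisfies condition C1, is in category J, is rejected.
The only rule concluding "it passes the pressure test" is R12, which needs "it meets criterion Q1"; that is never established.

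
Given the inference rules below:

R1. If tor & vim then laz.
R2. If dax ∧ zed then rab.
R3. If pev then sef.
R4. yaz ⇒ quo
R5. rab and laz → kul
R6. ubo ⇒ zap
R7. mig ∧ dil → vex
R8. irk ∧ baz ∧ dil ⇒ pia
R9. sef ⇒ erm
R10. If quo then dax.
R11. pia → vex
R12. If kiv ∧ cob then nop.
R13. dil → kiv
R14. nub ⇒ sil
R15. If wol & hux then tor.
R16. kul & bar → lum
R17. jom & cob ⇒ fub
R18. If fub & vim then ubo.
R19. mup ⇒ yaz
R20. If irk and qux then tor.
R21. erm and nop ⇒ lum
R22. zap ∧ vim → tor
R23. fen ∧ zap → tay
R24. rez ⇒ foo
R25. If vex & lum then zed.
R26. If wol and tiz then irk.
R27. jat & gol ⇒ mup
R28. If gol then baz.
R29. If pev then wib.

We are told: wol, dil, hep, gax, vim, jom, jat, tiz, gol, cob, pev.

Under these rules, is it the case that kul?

Yes

sef  (by R3: pev)
erm  (by R9: sef)
kiv  (by R13: dil)
fub  (by R17: jom, cob)
ubo  (by R18: fub, vim)
irk  (by R26: wol, tiz)
mup  (by R27: jat, gol)
baz  (by R28: gol)
zap  (by R6: ubo)
pia  (by R8: irk, baz, dil)
vex  (by R11: pia)
nop  (by R12: kiv, cob)
yaz  (by R19: mup)
lum  (by R21: erm, nop)
tor  (by R22: zap, vim)
zed  (by R25: vex, lum)
laz  (by R1: tor, vim)
quo  (by R4: yaz)
dax  (by R10: quo)
rab  (by R2: dax, zed)
kul  (by R5: rab, laz)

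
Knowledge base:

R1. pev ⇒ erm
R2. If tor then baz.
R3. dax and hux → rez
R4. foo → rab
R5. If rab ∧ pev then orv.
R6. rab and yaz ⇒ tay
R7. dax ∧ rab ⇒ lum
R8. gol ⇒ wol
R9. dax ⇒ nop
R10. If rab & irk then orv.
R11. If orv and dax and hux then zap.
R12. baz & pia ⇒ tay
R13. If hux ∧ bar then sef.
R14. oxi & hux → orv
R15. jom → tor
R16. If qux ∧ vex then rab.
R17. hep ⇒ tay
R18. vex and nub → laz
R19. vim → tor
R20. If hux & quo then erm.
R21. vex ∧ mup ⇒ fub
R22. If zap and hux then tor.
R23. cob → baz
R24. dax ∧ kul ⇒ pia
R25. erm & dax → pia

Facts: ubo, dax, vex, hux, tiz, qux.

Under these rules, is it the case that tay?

No

Forward chaining from the given facts derives: rez, nop, rab, lum.
Rules concluding tay: R6 needs yaz; R12 needs baz; R17 needs hep — none of these are established.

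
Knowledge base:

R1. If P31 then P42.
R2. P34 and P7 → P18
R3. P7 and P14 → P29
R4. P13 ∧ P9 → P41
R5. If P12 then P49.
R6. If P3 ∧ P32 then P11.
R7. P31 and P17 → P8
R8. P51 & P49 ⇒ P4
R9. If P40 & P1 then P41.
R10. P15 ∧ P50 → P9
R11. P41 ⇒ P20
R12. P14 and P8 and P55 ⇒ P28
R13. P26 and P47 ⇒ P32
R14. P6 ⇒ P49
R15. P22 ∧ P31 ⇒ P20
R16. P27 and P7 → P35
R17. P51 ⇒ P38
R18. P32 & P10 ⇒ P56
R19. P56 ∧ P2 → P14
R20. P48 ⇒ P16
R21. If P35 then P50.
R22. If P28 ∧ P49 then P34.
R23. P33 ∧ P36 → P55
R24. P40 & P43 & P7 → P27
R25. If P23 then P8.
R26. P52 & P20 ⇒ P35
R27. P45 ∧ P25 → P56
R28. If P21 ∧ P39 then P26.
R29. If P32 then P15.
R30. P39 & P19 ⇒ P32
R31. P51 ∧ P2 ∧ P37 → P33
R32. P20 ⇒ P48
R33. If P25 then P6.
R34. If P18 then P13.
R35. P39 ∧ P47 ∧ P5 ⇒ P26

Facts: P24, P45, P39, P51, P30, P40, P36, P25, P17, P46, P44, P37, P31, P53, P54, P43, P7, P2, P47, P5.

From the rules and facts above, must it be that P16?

P8  (by R7: P31, P17)
P27  (by R24: P40, P43, P7)
P56  (by R27: P45, P25)
P33  (by R31: P51, P2, P37)
P6  (by R33: P25)
P26  (by R35: P39, P47, P5)
P32  (by R13: P26, P47)
P49  (by R14: P6)
P35  (by R16: P27, P7)
P14  (by R19: P56, P2)
P50  (by R21: P35)
P55  (by R23: P33, P36)
P15  (by R29: P32)
P9  (by R10: P15, P50)
P28  (by R12: P14, P8, P55)
P34  (by R22: P28, P49)
P18  (by R2: P34, P7)
P13  (by R34: P18)
P41  (by R4: P13, P9)
P20  (by R11: P41)
P48  (by R32: P20)
P16  (by R20: P48)

Yes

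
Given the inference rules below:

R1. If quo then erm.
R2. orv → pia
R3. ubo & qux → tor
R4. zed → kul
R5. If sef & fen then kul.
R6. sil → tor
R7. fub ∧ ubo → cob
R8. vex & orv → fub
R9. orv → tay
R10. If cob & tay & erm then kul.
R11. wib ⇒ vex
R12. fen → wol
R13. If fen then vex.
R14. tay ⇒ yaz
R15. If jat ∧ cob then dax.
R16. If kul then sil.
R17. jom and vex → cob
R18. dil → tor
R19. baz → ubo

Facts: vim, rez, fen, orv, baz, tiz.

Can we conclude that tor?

No

Forward chaining from the given facts derives: pia, tay, wol, vex, yaz, ubo, fub, cob.
Rules concluding tor: R3 needs qux; R6 needs sil; R18 needs dil — none of these are established.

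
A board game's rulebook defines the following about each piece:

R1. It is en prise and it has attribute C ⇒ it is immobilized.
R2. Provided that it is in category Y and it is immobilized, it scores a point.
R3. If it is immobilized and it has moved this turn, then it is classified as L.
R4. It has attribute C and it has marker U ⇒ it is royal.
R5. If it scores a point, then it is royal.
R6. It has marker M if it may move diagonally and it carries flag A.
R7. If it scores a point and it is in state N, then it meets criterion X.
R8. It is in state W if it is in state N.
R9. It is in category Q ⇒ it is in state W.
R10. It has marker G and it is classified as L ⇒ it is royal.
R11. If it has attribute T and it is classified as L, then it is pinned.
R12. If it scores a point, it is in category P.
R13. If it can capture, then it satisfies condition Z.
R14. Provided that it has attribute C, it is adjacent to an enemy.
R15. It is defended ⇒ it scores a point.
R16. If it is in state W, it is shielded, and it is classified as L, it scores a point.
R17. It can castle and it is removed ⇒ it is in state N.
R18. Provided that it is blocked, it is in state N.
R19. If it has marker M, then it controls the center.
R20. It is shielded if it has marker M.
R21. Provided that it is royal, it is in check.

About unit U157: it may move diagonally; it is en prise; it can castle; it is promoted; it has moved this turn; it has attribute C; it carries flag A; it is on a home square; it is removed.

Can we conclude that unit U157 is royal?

By R1 (it is en prise, it has attribute C): it is immobilized.
By R3 (it is immobilized, it has moved this turn): it is classified as L.
By R6 (it may move diagonally, it carries flag A): it has marker M.
By R17 (it can castle, it is removed): it is in state N.
By R20 (it has marker M): it is shielded.
By R8 (it is in state N): it is in state W.
By R16 (it is in state W, it is shielded, it is classified as L): it scores a point.
By R5 (it scores a point): it is royal.

Yes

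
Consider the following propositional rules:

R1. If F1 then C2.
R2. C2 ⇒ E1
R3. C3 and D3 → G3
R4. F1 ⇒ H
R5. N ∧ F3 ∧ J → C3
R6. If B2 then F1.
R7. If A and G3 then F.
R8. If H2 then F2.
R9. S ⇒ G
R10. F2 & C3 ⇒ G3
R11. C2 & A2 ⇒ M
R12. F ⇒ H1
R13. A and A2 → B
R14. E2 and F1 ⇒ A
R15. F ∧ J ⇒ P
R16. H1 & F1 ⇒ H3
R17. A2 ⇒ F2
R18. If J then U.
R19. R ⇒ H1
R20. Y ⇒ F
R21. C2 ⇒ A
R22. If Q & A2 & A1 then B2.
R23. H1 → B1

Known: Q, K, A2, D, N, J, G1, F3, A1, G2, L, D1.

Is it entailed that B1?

C3  (by R5: N, F3, J)
F2  (by R17: A2)
B2  (by R22: Q, A2, A1)
F1  (by R6: B2)
G3  (by R10: F2, C3)
C2  (by R1: F1)
A  (by R21: C2)
F  (by R7: A, G3)
H1  (by R12: F)
B1  (by R23: H1)

Yes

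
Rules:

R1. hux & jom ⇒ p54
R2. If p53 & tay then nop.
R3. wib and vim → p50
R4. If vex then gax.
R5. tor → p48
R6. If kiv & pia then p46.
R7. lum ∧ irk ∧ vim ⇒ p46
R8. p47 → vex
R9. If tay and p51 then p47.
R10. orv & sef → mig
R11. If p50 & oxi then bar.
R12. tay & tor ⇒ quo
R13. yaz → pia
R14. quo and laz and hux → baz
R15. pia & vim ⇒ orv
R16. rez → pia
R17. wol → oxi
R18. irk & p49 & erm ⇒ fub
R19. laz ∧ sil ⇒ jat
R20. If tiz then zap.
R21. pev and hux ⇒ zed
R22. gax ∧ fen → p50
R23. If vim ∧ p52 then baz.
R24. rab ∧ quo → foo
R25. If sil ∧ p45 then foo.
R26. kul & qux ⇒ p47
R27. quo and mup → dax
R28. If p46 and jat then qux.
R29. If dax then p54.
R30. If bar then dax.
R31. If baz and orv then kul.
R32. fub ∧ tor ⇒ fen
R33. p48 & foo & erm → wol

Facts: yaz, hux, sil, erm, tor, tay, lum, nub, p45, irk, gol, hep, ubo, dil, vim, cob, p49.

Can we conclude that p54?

Forward chaining from the given facts derives: p48, p46, quo, pia, orv, fub, foo, fen, wol, oxi.
Rules concluding p54: R1 needs jom; R29 needs dax — none of these are established.

No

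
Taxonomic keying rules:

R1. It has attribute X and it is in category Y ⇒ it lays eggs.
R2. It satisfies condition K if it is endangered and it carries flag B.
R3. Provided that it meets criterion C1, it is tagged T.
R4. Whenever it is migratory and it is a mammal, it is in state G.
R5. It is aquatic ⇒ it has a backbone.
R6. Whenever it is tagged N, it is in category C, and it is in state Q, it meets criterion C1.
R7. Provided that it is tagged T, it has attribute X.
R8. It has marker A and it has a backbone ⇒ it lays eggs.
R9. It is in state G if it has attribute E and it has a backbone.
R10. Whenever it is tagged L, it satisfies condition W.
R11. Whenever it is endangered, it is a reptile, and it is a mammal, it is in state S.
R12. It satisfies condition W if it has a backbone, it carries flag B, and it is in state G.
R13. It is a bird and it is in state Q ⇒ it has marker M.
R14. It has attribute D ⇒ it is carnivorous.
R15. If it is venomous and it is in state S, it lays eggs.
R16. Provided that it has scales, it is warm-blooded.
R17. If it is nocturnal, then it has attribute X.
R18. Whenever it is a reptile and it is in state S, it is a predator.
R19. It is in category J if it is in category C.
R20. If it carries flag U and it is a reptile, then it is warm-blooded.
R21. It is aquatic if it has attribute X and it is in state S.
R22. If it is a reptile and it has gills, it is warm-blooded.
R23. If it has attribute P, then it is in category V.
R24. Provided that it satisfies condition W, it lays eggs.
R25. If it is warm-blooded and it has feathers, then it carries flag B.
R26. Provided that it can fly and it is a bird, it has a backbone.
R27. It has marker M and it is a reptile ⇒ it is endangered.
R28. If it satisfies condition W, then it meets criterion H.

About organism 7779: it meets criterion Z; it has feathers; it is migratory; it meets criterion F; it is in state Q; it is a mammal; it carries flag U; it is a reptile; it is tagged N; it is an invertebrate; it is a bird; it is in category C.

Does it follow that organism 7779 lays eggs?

Yes

By R4 (it is migratory, it is a mammal): it is in state G.
By R6 (it is tagged N, it is in category C, it is in state Q): it meets criterion C1.
By R13 (it is a bird, it is in state Q): it has marker M.
By R20 (it carries flag U, it is a reptile): it is warm-blooded.
By R25 (it is warm-blooded, it has feathers): it carries flag B.
By R27 (it has marker M, it is a reptile): it is endangered.
By R3 (it meets criterion C1): it is tagged T.
By R7 (it is tagged T): it has attribute X.
By R11 (it is endangered, it is a reptile, it is a mammal): it is in state S.
By R21 (it has attribute X, it is in state S): it is aquatic.
By R5 (it is aquatic): it has a backbone.
By R12 (it has a backbone, it carries flag B, it is in state G): it satisfies condition W.
By R24 (it satisfies condition W): it lays eggs.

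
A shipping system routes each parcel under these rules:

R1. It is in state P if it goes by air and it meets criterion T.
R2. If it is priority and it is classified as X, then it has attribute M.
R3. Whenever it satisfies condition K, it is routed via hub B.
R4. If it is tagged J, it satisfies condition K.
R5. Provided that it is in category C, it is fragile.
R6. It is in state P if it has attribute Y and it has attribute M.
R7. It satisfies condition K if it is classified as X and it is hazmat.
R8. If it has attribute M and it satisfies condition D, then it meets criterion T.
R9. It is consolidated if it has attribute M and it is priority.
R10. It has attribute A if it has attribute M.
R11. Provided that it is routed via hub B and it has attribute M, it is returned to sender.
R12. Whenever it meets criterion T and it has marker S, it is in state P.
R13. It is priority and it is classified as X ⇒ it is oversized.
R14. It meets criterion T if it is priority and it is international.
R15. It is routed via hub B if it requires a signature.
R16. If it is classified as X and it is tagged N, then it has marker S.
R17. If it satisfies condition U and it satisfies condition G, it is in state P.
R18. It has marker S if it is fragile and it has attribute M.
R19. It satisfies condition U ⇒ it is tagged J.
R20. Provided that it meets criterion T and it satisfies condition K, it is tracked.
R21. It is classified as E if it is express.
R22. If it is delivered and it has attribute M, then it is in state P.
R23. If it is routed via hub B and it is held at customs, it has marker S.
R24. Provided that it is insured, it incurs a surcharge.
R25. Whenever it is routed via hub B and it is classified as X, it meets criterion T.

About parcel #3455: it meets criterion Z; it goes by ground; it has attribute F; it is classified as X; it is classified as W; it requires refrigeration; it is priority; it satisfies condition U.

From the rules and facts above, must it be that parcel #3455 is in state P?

Forward chaining from the given facts derives: has attribute M, is consolidated, has attribute A, is oversized, is tagged J, satisfies condition K, is routed via hub B, is returned to sender, meets criterion T, is tracked.
Rules concluding "it is in state P": R1 needs "it goes by air"; R6 needs "it has attribute Y"; R12 needs "it has marker S"; R17 needs "it satisfies condition G"; R22 needs "it is delivered" — none of these are established.

No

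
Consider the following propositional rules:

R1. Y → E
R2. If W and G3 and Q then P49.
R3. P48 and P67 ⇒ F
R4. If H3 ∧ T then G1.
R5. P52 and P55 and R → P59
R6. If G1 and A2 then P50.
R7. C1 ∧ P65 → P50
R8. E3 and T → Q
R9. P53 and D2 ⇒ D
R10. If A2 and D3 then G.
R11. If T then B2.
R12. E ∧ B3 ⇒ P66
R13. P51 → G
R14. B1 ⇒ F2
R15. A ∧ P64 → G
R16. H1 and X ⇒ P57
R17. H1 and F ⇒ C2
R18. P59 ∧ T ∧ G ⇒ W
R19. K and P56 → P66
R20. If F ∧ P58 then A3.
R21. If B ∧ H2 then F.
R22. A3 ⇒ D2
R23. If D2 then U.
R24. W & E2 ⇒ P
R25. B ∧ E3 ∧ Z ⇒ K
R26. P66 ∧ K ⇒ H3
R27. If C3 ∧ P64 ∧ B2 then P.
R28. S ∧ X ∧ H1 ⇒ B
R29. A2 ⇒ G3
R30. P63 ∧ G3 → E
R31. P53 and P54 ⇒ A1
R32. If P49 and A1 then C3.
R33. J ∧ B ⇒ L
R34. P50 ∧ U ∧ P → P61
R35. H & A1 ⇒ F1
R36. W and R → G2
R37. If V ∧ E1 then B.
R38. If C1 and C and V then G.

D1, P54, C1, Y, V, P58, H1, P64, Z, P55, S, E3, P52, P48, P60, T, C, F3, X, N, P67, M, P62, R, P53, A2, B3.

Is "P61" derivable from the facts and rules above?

E  (by R1: Y)
F  (by R3: P48, P67)
P59  (by R5: P52, P55, R)
Q  (by R8: E3, T)
B2  (by R11: T)
P66  (by R12: E, B3)
A3  (by R20: F, P58)
D2  (by R22: A3)
U  (by R23: D2)
B  (by R28: S, X, H1)
G3  (by R29: A2)
A1  (by R31: P53, P54)
G  (by R38: C1, C, V)
W  (by R18: P59, T, G)
K  (by R25: B, E3, Z)
H3  (by R26: P66, K)
P49  (by R2: W, G3, Q)
G1  (by R4: H3, T)
P50  (by R6: G1, A2)
C3  (by R32: P49, A1)
P  (by R27: C3, P64, B2)
P61  (by R34: P50, U, P)

Yes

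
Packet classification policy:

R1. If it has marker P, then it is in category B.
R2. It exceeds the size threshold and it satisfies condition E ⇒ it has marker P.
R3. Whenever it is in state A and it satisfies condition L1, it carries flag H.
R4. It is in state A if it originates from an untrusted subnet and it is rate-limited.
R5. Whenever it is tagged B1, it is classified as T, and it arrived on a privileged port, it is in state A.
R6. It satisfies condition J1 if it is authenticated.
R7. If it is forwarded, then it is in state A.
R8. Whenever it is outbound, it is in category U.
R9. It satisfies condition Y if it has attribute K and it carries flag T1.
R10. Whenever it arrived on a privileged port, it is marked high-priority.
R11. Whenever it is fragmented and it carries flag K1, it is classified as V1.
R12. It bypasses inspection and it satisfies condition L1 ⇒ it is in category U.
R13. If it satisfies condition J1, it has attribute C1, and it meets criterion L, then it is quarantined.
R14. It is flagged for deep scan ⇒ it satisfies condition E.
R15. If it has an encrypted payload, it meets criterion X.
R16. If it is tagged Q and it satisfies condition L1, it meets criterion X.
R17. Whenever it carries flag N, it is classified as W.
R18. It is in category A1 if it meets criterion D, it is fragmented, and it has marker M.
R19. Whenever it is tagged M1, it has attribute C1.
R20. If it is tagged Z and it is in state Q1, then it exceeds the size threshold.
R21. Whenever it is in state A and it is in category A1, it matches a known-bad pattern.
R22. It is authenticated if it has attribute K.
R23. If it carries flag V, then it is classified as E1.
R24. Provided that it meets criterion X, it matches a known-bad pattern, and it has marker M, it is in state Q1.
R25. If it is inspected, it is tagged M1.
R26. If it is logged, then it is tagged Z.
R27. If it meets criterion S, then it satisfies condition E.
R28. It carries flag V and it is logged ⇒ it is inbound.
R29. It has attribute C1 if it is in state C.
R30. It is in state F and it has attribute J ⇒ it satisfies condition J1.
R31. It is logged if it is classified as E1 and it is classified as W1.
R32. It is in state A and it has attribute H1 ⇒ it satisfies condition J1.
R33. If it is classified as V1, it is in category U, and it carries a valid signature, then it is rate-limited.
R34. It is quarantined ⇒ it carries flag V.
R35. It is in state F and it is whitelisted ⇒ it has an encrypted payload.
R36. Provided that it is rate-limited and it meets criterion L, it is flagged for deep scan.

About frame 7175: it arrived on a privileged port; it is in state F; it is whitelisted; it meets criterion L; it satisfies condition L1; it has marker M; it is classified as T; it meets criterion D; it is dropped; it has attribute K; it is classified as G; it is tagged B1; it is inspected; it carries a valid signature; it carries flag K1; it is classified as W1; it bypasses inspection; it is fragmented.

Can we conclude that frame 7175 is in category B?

By R5 (it is tagged B1, it is classified as T, it arrived on a privileged port): it is in state A.
By R11 (it is fragmented, it carries flag K1): it is classified as V1.
By R12 (it bypasses inspection, it satisfies condition L1): it is in category U.
By R18 (it meets criterion D, it is fragmented, it has marker M): it is in category A1.
By R21 (it is in state A, it is in category A1): it matches a known-bad pattern.
By R22 (it has attribute K): it is authenticated.
By R25 (it is inspected): it is tagged M1.
By R33 (it is classified as V1, it is in category U, it carries a valid signature): it is rate-limited.
By R35 (it is in state F, it is whitelisted): it has an encrypted payload.
By R36 (it is rate-limited, it meets criterion L): it is flagged for deep scan.
By R6 (it is authenticated): it satisfies condition J1.
By R14 (it is flagged for deep scan): it satisfies condition E.
By R15 (it has an encrypted payload): it meets criterion X.
By R19 (it is tagged M1): it has attribute C1.
By R24 (it meets criterion X, it matches a known-bad pattern, it has marker M): it is in state Q1.
By R13 (it satisfies condition J1, it has attribute C1, it meets criterion L): it is quarantined.
By R34 (it is quarantined): it carries flag V.
By R23 (it carries flag V): it is classified as E1.
By R31 (it is classified as E1, it is classified as W1): it is logged.
By R26 (it is logged): it is tagged Z.
By R20 (it is tagged Z, it is in state Q1): it exceeds the size threshold.
By R2 (it exceeds the size threshold, it satisfies condition E): it has marker P.
By R1 (it has marker P): it is in category B.

Yes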